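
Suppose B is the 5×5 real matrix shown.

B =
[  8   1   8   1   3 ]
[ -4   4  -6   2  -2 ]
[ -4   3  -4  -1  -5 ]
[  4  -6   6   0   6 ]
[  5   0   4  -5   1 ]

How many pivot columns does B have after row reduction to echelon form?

Row reduce to echelon form.
R2 ← R2 + (1/2)·R1: [0, 9/2, -2, 5/2, -1/2]
R3 ← R3 + (1/2)·R1: [0, 7/2, 0, -1/2, -7/2]
R4 ← R4 − (1/2)·R1: [0, -13/2, 2, -1/2, 9/2]
R5 ← R5 − (5/8)·R1: [0, -5/8, -1, -45/8, -7/8]
R3 ← R3 − (7/9)·R2: [0, 0, 14/9, -22/9, -28/9]
R4 ← R4 + (13/9)·R2: [0, 0, -8/9, 28/9, 34/9]
R5 ← R5 + (5/36)·R2: [0, 0, -23/18, -95/18, -17/18]
R4 ← R4 + (4/7)·R3: [0, 0, 0, 12/7, 2]
R5 ← R5 + (23/28)·R3: [0, 0, 0, -51/7, -7/2]
R5 ← R5 + (17/4)·R4: [0, 0, 0, 0, 5]
Echelon form has 5 nonzero rows, so rank(B) = 5.
Each nonzero row contributes one pivot column: 5 pivot columns.

5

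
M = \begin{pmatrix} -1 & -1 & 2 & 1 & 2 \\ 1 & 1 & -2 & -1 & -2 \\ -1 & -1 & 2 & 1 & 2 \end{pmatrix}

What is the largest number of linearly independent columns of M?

1

Row reduce to echelon form.
R2 ← R2 + R1: [0, 0, 0, 0, 0]
R3 ← R3 − R1: [0, 0, 0, 0, 0]
Echelon form has 1 nonzero row, so rank(M) = 1.
The rank gives the maximum number of linearly independent columns: 1.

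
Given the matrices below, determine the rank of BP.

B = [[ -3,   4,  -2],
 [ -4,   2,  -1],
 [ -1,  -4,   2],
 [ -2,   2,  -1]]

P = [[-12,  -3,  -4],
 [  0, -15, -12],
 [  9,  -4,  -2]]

2

First compute BP:
[[ 18, -43, -32],
 [ 39, -14,  -6],
 [ 30,  55,  48],
 [ 15, -20, -14]]
Now row reduce the product.
R2 ← R2 − (13/6)·R1: [0, 475/6, 190/3]
R3 ← R3 − (5/3)·R1: [0, 380/3, 304/3]
R4 ← R4 − (5/6)·R1: [0, 95/6, 38/3]
R3 ← R3 − (8/5)·R2: [0, 0, 0]
R4 ← R4 − (1/5)·R2: [0, 0, 0]
2 nonzero rows, so rank(BP) = 2.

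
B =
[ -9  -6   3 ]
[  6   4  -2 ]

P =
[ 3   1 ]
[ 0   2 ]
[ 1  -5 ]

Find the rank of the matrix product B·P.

1

First compute BP:
[[-24, -36],
 [ 16,  24]]
Now row reduce the product.
R2 ← R2 + (2/3)·R1: [0, 0]
1 nonzero row, so rank(BP) = 1.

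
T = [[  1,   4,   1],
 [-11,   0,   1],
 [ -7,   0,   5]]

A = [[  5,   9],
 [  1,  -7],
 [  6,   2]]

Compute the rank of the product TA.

First compute TA:
[[ 15, -17],
 [-49, -97],
 [ -5, -53]]
Now row reduce the product.
R2 ← R2 + (49/15)·R1: [0, -2288/15]
R3 ← R3 + (1/3)·R1: [0, -176/3]
R3 ← R3 − (5/13)·R2: [0, 0]
2 nonzero rows, so rank(TA) = 2.

2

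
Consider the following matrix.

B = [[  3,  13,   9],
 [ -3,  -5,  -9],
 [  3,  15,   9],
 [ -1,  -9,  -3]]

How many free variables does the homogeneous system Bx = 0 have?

Row reduce to echelon form.
R2 ← R2 + R1: [0, 8, 0]
R3 ← R3 − R1: [0, 2, 0]
R4 ← R4 + (1/3)·R1: [0, -14/3, 0]
R3 ← R3 − (1/4)·R2: [0, 0, 0]
R4 ← R4 + (7/12)·R2: [0, 0, 0]
2 nonzero rows, so rank(B) = 2.
B has 3 columns; by rank–nullity, nullity = 3 − 2 = 1.

1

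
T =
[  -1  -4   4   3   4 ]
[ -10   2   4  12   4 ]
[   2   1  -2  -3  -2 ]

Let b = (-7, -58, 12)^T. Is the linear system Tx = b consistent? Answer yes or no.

Row reduce the augmented matrix [T | b].
R2 ← R2 − (10)·R1: [0, 42, -36, -18, -36, 12]
R3 ← R3 + (2)·R1: [0, -7, 6, 3, 6, -2]
R3 ← R3 + (1/6)·R2: [0, 0, 0, 0, 0, 0]
The echelon form has 2 nonzero rows, and every pivot lies in the first 5 columns, so rank(T) = rank([T|b]) = 2.
The system is consistent.

yes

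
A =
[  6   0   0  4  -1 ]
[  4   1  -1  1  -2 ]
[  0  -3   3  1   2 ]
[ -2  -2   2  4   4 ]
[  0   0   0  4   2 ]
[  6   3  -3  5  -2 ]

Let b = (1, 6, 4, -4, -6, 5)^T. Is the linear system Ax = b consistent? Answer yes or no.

no

Row reduce the augmented matrix [A | b].
R2 ← R2 − (2/3)·R1: [0, 1, -1, -5/3, -4/3, 16/3]
R4 ← R4 + (1/3)·R1: [0, -2, 2, 16/3, 11/3, -11/3]
R6 ← R6 − R1: [0, 3, -3, 1, -1, 4]
R3 ← R3 + (3)·R2: [0, 0, 0, -4, -2, 20]
R4 ← R4 + (2)·R2: [0, 0, 0, 2, 1, 7]
R6 ← R6 − (3)·R2: [0, 0, 0, 6, 3, -12]
R4 ← R4 + (1/2)·R3: [0, 0, 0, 0, 0, 17]
R5 ← R5 + R3: [0, 0, 0, 0, 0, 14]
R6 ← R6 + (3/2)·R3: [0, 0, 0, 0, 0, 18]
R5 ← R5 − (14/17)·R4: [0, 0, 0, 0, 0, 0]
R6 ← R6 − (18/17)·R4: [0, 0, 0, 0, 0, 0]
The echelon form has 4 nonzero rows; the last pivot sits in the augmented column, so rank(A) = 3 but rank([A|b]) = 4.
Since the ranks differ, the system is inconsistent.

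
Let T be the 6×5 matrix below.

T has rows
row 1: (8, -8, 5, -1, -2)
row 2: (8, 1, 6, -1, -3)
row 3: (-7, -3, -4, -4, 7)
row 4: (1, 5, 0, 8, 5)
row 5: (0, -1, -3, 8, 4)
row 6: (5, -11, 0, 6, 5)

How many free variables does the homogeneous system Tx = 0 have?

Row reduce to echelon form.
R2 ← R2 − R1: [0, 9, 1, 0, -1]
R3 ← R3 + (7/8)·R1: [0, -10, 3/8, -39/8, 21/4]
R4 ← R4 − (1/8)·R1: [0, 6, -5/8, 65/8, 21/4]
R6 ← R6 − (5/8)·R1: [0, -6, -25/8, 53/8, 25/4]
R3 ← R3 + (10/9)·R2: [0, 0, 107/72, -39/8, 149/36]
R4 ← R4 − (2/3)·R2: [0, 0, -31/24, 65/8, 71/12]
R5 ← R5 + (1/9)·R2: [0, 0, -26/9, 8, 35/9]
R6 ← R6 + (2/3)·R2: [0, 0, -59/24, 53/8, 67/12]
R4 ← R4 + (93/107)·R3: [0, 0, 0, 416/107, 1018/107]
R5 ← R5 + (208/107)·R3: [0, 0, 0, -158/107, 1277/107]
R6 ← R6 + (177/107)·R3: [0, 0, 0, -154/107, 1330/107]
R5 ← R5 + (79/208)·R4: [0, 0, 0, 0, 1617/104]
R6 ← R6 + (77/208)·R4: [0, 0, 0, 0, 1659/104]
R6 ← R6 − (79/77)·R5: [0, 0, 0, 0, 0]
5 nonzero rows, so rank(T) = 5.
T has 5 columns; by rank–nullity, nullity = 5 − 5 = 0.

0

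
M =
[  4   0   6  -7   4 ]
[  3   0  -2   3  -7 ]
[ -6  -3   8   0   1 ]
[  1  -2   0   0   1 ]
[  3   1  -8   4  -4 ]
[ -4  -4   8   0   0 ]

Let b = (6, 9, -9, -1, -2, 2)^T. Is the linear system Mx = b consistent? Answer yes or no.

no

Row reduce the augmented matrix [M | b].
R2 ← R2 − (3/4)·R1: [0, 0, -13/2, 33/4, -10, 9/2]
R3 ← R3 + (3/2)·R1: [0, -3, 17, -21/2, 7, 0]
R4 ← R4 − (1/4)·R1: [0, -2, -3/2, 7/4, 0, -5/2]
R5 ← R5 − (3/4)·R1: [0, 1, -25/2, 37/4, -7, -13/2]
R6 ← R6 + R1: [0, -4, 14, -7, 4, 8]
Swap R2 ↔ R3
R4 ← R4 − (2/3)·R2: [0, 0, -77/6, 35/4, -14/3, -5/2]
R5 ← R5 + (1/3)·R2: [0, 0, -41/6, 23/4, -14/3, -13/2]
R6 ← R6 − (4/3)·R2: [0, 0, -26/3, 7, -16/3, 8]
R4 ← R4 − (77/39)·R3: [0, 0, 0, -98/13, 196/13, -148/13]
R5 ← R5 − (41/39)·R3: [0, 0, 0, -38/13, 76/13, -146/13]
R6 ← R6 − (4/3)·R3: [0, 0, 0, -4, 8, 2]
R5 ← R5 − (19/49)·R4: [0, 0, 0, 0, 0, -334/49]
R6 ← R6 − (26/49)·R4: [0, 0, 0, 0, 0, 394/49]
R6 ← R6 + (197/167)·R5: [0, 0, 0, 0, 0, 0]
The echelon form has 5 nonzero rows; the last pivot sits in the augmented column, so rank(M) = 4 but rank([M|b]) = 5.
Since the ranks differ, the system is inconsistent.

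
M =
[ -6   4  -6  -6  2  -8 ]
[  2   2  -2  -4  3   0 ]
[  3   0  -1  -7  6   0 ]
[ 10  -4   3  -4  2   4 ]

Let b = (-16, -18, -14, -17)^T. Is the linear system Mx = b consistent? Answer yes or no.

Row reduce the augmented matrix [M | b].
R2 ← R2 + (1/3)·R1: [0, 10/3, -4, -6, 11/3, -8/3, -70/3]
R3 ← R3 + (1/2)·R1: [0, 2, -4, -10, 7, -4, -22]
R4 ← R4 + (5/3)·R1: [0, 8/3, -7, -14, 16/3, -28/3, -131/3]
R3 ← R3 − (3/5)·R2: [0, 0, -8/5, -32/5, 24/5, -12/5, -8]
R4 ← R4 − (4/5)·R2: [0, 0, -19/5, -46/5, 12/5, -36/5, -25]
R4 ← R4 − (19/8)·R3: [0, 0, 0, 6, -9, -3/2, -6]
The echelon form has 4 nonzero rows, and every pivot lies in the first 6 columns, so rank(M) = rank([M|b]) = 4.
The system is consistent.

yes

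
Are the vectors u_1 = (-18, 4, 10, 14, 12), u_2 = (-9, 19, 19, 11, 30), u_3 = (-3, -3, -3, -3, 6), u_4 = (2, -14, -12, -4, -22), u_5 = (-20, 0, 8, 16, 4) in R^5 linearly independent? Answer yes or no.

no

Form the matrix with these vectors as rows and row reduce.
R2 ← R2 − (1/2)·R1: [0, 17, 14, 4, 24]
R3 ← R3 − (1/6)·R1: [0, -11/3, -14/3, -16/3, 4]
R4 ← R4 + (1/9)·R1: [0, -122/9, -98/9, -22/9, -62/3]
R5 ← R5 − (10/9)·R1: [0, -40/9, -28/9, 4/9, -28/3]
R3 ← R3 + (11/51)·R2: [0, 0, -28/17, -76/17, 156/17]
R4 ← R4 + (122/153)·R2: [0, 0, 14/51, 38/51, -26/17]
R5 ← R5 + (40/153)·R2: [0, 0, 28/51, 76/51, -52/17]
R4 ← R4 + (1/6)·R3: [0, 0, 0, 0, 0]
R5 ← R5 + (1/3)·R3: [0, 0, 0, 0, 0]
3 nonzero rows, so the 5 vectors span a space of dimension 3.
Since 3 < 5, the vectors are linearly dependent.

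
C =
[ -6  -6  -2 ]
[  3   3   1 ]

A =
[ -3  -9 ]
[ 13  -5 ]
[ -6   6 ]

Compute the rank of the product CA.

First compute CA:
[[-48,  72],
 [ 24, -36]]
Now row reduce the product.
R2 ← R2 + (1/2)·R1: [0, 0]
1 nonzero row, so rank(CA) = 1.

1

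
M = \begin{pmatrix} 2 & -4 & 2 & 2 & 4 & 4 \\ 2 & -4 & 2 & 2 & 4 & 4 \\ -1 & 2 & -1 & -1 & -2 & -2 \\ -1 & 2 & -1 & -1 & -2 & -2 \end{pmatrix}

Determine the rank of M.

1

Row reduce to echelon form.
R2 ← R2 − R1: [0, 0, 0, 0, 0, 0]
R3 ← R3 + (1/2)·R1: [0, 0, 0, 0, 0, 0]
R4 ← R4 + (1/2)·R1: [0, 0, 0, 0, 0, 0]
Echelon form has 1 nonzero row, so rank(M) = 1.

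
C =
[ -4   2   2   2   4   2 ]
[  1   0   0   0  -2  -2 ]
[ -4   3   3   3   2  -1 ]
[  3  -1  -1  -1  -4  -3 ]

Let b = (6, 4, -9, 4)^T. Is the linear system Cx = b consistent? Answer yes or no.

no

Row reduce the augmented matrix [C | b].
R2 ← R2 + (1/4)·R1: [0, 1/2, 1/2, 1/2, -1, -3/2, 11/2]
R3 ← R3 − R1: [0, 1, 1, 1, -2, -3, -15]
R4 ← R4 + (3/4)·R1: [0, 1/2, 1/2, 1/2, -1, -3/2, 17/2]
R3 ← R3 − (2)·R2: [0, 0, 0, 0, 0, 0, -26]
R4 ← R4 − R2: [0, 0, 0, 0, 0, 0, 3]
R4 ← R4 + (3/26)·R3: [0, 0, 0, 0, 0, 0, 0]
The echelon form has 3 nonzero rows; the last pivot sits in the augmented column, so rank(C) = 2 but rank([C|b]) = 3.
Since the ranks differ, the system is inconsistent.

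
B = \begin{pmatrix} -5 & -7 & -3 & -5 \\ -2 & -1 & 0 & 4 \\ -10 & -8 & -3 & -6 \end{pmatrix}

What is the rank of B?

3

Row reduce to echelon form.
R2 ← R2 − (2/5)·R1: [0, 9/5, 6/5, 6]
R3 ← R3 − (2)·R1: [0, 6, 3, 4]
R3 ← R3 − (10/3)·R2: [0, 0, -1, -16]
Echelon form has 3 nonzero rows, so rank(B) = 3.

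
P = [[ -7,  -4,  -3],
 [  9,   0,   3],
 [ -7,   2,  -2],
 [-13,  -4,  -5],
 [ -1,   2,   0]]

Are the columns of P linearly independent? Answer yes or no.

Row reduce P to echelon form.
R2 ← R2 + (9/7)·R1: [0, -36/7, -6/7]
R3 ← R3 − R1: [0, 6, 1]
R4 ← R4 − (13/7)·R1: [0, 24/7, 4/7]
R5 ← R5 − (1/7)·R1: [0, 18/7, 3/7]
R3 ← R3 + (7/6)·R2: [0, 0, 0]
R4 ← R4 + (2/3)·R2: [0, 0, 0]
R5 ← R5 + (1/2)·R2: [0, 0, 0]
2 pivots among 3 columns.
Only 2 < 3 pivot columns, so the columns are linearly dependent.

no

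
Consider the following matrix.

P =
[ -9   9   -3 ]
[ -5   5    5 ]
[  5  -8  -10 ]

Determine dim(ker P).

0

Row reduce to echelon form.
R2 ← R2 − (5/9)·R1: [0, 0, 20/3]
R3 ← R3 + (5/9)·R1: [0, -3, -35/3]
Swap R2 ↔ R3
3 nonzero rows, so rank(P) = 3.
P has 3 columns; by rank–nullity, nullity = 3 − 3 = 0.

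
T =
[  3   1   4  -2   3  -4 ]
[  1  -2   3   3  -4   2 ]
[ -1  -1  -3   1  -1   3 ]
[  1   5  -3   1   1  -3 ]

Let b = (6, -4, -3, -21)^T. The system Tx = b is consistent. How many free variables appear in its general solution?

2

Row reduce the augmented matrix [T | b].
R2 ← R2 − (1/3)·R1: [0, -7/3, 5/3, 11/3, -5, 10/3, -6]
R3 ← R3 + (1/3)·R1: [0, -2/3, -5/3, 1/3, 0, 5/3, -1]
R4 ← R4 − (1/3)·R1: [0, 14/3, -13/3, 5/3, 0, -5/3, -23]
R3 ← R3 − (2/7)·R2: [0, 0, -15/7, -5/7, 10/7, 5/7, 5/7]
R4 ← R4 + (2)·R2: [0, 0, -1, 9, -10, 5, -35]
R4 ← R4 − (7/15)·R3: [0, 0, 0, 28/3, -32/3, 14/3, -106/3]
The echelon form has 4 nonzero rows, and every pivot lies in the first 6 columns, so rank(T) = rank([T|b]) = 4.
The system is consistent.
Free variables = (unknowns) − (rank) = 6 − 4 = 2.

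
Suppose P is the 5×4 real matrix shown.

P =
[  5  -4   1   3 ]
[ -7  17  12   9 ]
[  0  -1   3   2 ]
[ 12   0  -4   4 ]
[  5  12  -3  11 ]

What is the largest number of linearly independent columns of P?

4

Row reduce to echelon form.
R2 ← R2 + (7/5)·R1: [0, 57/5, 67/5, 66/5]
R4 ← R4 − (12/5)·R1: [0, 48/5, -32/5, -16/5]
R5 ← R5 − R1: [0, 16, -4, 8]
R3 ← R3 + (5/57)·R2: [0, 0, 238/57, 60/19]
R4 ← R4 − (16/19)·R2: [0, 0, -336/19, -272/19]
R5 ← R5 − (80/57)·R2: [0, 0, -1300/57, -200/19]
R4 ← R4 + (72/17)·R3: [0, 0, 0, -16/17]
R5 ← R5 + (650/119)·R3: [0, 0, 0, 800/119]
R5 ← R5 + (50/7)·R4: [0, 0, 0, 0]
Echelon form has 4 nonzero rows, so rank(P) = 4.
The rank gives the maximum number of linearly independent columns: 4.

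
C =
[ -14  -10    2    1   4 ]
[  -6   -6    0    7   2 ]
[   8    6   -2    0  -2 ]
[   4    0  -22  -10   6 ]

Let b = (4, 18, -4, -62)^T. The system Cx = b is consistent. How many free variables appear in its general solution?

1

Row reduce the augmented matrix [C | b].
R2 ← R2 − (3/7)·R1: [0, -12/7, -6/7, 46/7, 2/7, 114/7]
R3 ← R3 + (4/7)·R1: [0, 2/7, -6/7, 4/7, 2/7, -12/7]
R4 ← R4 + (2/7)·R1: [0, -20/7, -150/7, -68/7, 50/7, -426/7]
R3 ← R3 + (1/6)·R2: [0, 0, -1, 5/3, 1/3, 1]
R4 ← R4 − (5/3)·R2: [0, 0, -20, -62/3, 20/3, -88]
R4 ← R4 − (20)·R3: [0, 0, 0, -54, 0, -108]
The echelon form has 4 nonzero rows, and every pivot lies in the first 5 columns, so rank(C) = rank([C|b]) = 4.
The system is consistent.
Free variables = (unknowns) − (rank) = 5 − 4 = 1.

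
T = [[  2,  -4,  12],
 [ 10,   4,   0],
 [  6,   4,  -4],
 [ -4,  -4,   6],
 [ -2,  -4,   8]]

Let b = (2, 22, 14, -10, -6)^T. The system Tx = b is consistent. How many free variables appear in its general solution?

Row reduce the augmented matrix [T | b].
R2 ← R2 − (5)·R1: [0, 24, -60, 12]
R3 ← R3 − (3)·R1: [0, 16, -40, 8]
R4 ← R4 + (2)·R1: [0, -12, 30, -6]
R5 ← R5 + R1: [0, -8, 20, -4]
R3 ← R3 − (2/3)·R2: [0, 0, 0, 0]
R4 ← R4 + (1/2)·R2: [0, 0, 0, 0]
R5 ← R5 + (1/3)·R2: [0, 0, 0, 0]
The echelon form has 2 nonzero rows, and every pivot lies in the first 3 columns, so rank(T) = rank([T|b]) = 2.
The system is consistent.
Free variables = (unknowns) − (rank) = 3 − 2 = 1.

1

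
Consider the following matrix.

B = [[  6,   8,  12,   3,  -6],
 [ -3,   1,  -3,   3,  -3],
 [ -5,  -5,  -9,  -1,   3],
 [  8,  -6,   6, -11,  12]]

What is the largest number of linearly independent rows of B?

2

Row reduce to echelon form.
R2 ← R2 + (1/2)·R1: [0, 5, 3, 9/2, -6]
R3 ← R3 + (5/6)·R1: [0, 5/3, 1, 3/2, -2]
R4 ← R4 − (4/3)·R1: [0, -50/3, -10, -15, 20]
R3 ← R3 − (1/3)·R2: [0, 0, 0, 0, 0]
R4 ← R4 + (10/3)·R2: [0, 0, 0, 0, 0]
Echelon form has 2 nonzero rows, so rank(B) = 2.
The rank gives the maximum number of linearly independent rows: 2.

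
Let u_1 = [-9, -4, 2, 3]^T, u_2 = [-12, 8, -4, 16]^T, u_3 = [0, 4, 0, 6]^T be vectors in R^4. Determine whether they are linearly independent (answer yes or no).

yes

Form the matrix with these vectors as rows and row reduce.
R2 ← R2 − (4/3)·R1: [0, 40/3, -20/3, 12]
R3 ← R3 − (3/10)·R2: [0, 0, 2, 12/5]
3 nonzero rows, so the 3 vectors span a space of dimension 3.
Since 3 = 3, the vectors are linearly independent.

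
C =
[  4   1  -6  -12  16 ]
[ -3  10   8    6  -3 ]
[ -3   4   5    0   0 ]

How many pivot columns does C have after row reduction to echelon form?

3

Row reduce to echelon form.
R2 ← R2 + (3/4)·R1: [0, 43/4, 7/2, -3, 9]
R3 ← R3 + (3/4)·R1: [0, 19/4, 1/2, -9, 12]
R3 ← R3 − (19/43)·R2: [0, 0, -45/43, -330/43, 345/43]
Echelon form has 3 nonzero rows, so rank(C) = 3.
Each nonzero row contributes one pivot column: 3 pivot columns.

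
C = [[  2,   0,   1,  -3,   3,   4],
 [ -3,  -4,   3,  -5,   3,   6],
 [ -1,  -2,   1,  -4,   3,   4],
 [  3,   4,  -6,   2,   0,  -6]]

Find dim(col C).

Row reduce to echelon form.
R2 ← R2 + (3/2)·R1: [0, -4, 9/2, -19/2, 15/2, 12]
R3 ← R3 + (1/2)·R1: [0, -2, 3/2, -11/2, 9/2, 6]
R4 ← R4 − (3/2)·R1: [0, 4, -15/2, 13/2, -9/2, -12]
R3 ← R3 − (1/2)·R2: [0, 0, -3/4, -3/4, 3/4, 0]
R4 ← R4 + R2: [0, 0, -3, -3, 3, 0]
R4 ← R4 − (4)·R3: [0, 0, 0, 0, 0, 0]
Echelon form has 3 nonzero rows, so rank(C) = 3.
The column space has dimension equal to the rank: 3.

3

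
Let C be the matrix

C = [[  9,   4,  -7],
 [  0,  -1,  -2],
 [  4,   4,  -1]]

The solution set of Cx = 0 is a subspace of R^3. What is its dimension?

0

Row reduce to echelon form.
R3 ← R3 − (4/9)·R1: [0, 20/9, 19/9]
R3 ← R3 + (20/9)·R2: [0, 0, -7/3]
3 nonzero rows, so rank(C) = 3.
C has 3 columns; by rank–nullity, nullity = 3 − 3 = 0.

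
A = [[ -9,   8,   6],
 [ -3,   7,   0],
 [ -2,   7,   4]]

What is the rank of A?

Row reduce to echelon form.
R2 ← R2 − (1/3)·R1: [0, 13/3, -2]
R3 ← R3 − (2/9)·R1: [0, 47/9, 8/3]
R3 ← R3 − (47/39)·R2: [0, 0, 66/13]
Echelon form has 3 nonzero rows, so rank(A) = 3.

3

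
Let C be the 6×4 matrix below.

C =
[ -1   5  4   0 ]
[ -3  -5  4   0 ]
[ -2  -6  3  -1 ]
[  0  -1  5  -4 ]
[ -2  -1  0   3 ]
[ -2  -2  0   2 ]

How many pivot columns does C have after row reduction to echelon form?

Row reduce to echelon form.
R2 ← R2 − (3)·R1: [0, -20, -8, 0]
R3 ← R3 − (2)·R1: [0, -16, -5, -1]
R5 ← R5 − (2)·R1: [0, -11, -8, 3]
R6 ← R6 − (2)·R1: [0, -12, -8, 2]
R3 ← R3 − (4/5)·R2: [0, 0, 7/5, -1]
R4 ← R4 − (1/20)·R2: [0, 0, 27/5, -4]
R5 ← R5 − (11/20)·R2: [0, 0, -18/5, 3]
R6 ← R6 − (3/5)·R2: [0, 0, -16/5, 2]
R4 ← R4 − (27/7)·R3: [0, 0, 0, -1/7]
R5 ← R5 + (18/7)·R3: [0, 0, 0, 3/7]
R6 ← R6 + (16/7)·R3: [0, 0, 0, -2/7]
R5 ← R5 + (3)·R4: [0, 0, 0, 0]
R6 ← R6 − (2)·R4: [0, 0, 0, 0]
Echelon form has 4 nonzero rows, so rank(C) = 4.
Each nonzero row contributes one pivot column: 4 pivot columns.

4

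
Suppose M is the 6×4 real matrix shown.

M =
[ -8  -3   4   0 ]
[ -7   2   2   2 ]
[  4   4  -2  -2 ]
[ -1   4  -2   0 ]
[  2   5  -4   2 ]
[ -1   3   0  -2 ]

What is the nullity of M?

0

Row reduce to echelon form.
R2 ← R2 − (7/8)·R1: [0, 37/8, -3/2, 2]
R3 ← R3 + (1/2)·R1: [0, 5/2, 0, -2]
R4 ← R4 − (1/8)·R1: [0, 35/8, -5/2, 0]
R5 ← R5 + (1/4)·R1: [0, 17/4, -3, 2]
R6 ← R6 − (1/8)·R1: [0, 27/8, -1/2, -2]
R3 ← R3 − (20/37)·R2: [0, 0, 30/37, -114/37]
R4 ← R4 − (35/37)·R2: [0, 0, -40/37, -70/37]
R5 ← R5 − (34/37)·R2: [0, 0, -60/37, 6/37]
R6 ← R6 − (27/37)·R2: [0, 0, 22/37, -128/37]
R4 ← R4 + (4/3)·R3: [0, 0, 0, -6]
R5 ← R5 + (2)·R3: [0, 0, 0, -6]
R6 ← R6 − (11/15)·R3: [0, 0, 0, -6/5]
R5 ← R5 − R4: [0, 0, 0, 0]
R6 ← R6 − (1/5)·R4: [0, 0, 0, 0]
4 nonzero rows, so rank(M) = 4.
M has 4 columns; by rank–nullity, nullity = 4 − 4 = 0.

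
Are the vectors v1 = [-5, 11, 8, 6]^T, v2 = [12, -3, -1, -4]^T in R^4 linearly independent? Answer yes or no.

yes

Form the matrix with these vectors as rows and row reduce.
R2 ← R2 + (12/5)·R1: [0, 117/5, 91/5, 52/5]
2 nonzero rows, so the 2 vectors span a space of dimension 2.
Since 2 = 2, the vectors are linearly independent.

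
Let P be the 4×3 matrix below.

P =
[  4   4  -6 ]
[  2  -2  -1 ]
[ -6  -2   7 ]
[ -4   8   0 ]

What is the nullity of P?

Row reduce to echelon form.
R2 ← R2 − (1/2)·R1: [0, -4, 2]
R3 ← R3 + (3/2)·R1: [0, 4, -2]
R4 ← R4 + R1: [0, 12, -6]
R3 ← R3 + R2: [0, 0, 0]
R4 ← R4 + (3)·R2: [0, 0, 0]
2 nonzero rows, so rank(P) = 2.
P has 3 columns; by rank–nullity, nullity = 3 − 2 = 1.

1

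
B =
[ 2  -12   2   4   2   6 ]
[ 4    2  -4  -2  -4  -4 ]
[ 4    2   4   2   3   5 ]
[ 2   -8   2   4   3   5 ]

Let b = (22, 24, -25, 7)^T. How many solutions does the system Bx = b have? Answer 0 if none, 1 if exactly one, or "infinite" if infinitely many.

Row reduce the augmented matrix [B | b].
R2 ← R2 − (2)·R1: [0, 26, -8, -10, -8, -16, -20]
R3 ← R3 − (2)·R1: [0, 26, 0, -6, -1, -7, -69]
R4 ← R4 − R1: [0, 4, 0, 0, 1, -1, -15]
R3 ← R3 − R2: [0, 0, 8, 4, 7, 9, -49]
R4 ← R4 − (2/13)·R2: [0, 0, 16/13, 20/13, 29/13, 19/13, -155/13]
R4 ← R4 − (2/13)·R3: [0, 0, 0, 12/13, 15/13, 1/13, -57/13]
The echelon form has 4 nonzero rows, and every pivot lies in the first 6 columns, so rank(B) = rank([B|b]) = 4.
The system is consistent.
rank = 4 < 6 unknowns, so there are infinitely many solutions.

infinite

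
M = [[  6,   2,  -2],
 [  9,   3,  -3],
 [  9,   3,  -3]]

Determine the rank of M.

Row reduce to echelon form.
R2 ← R2 − (3/2)·R1: [0, 0, 0]
R3 ← R3 − (3/2)·R1: [0, 0, 0]
Echelon form has 1 nonzero row, so rank(M) = 1.

1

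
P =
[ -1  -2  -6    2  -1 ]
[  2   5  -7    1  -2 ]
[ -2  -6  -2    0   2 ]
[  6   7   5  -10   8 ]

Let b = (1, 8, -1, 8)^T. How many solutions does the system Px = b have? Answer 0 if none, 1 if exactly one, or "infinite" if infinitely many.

Row reduce the augmented matrix [P | b].
R2 ← R2 + (2)·R1: [0, 1, -19, 5, -4, 10]
R3 ← R3 − (2)·R1: [0, -2, 10, -4, 4, -3]
R4 ← R4 + (6)·R1: [0, -5, -31, 2, 2, 14]
R3 ← R3 + (2)·R2: [0, 0, -28, 6, -4, 17]
R4 ← R4 + (5)·R2: [0, 0, -126, 27, -18, 64]
R4 ← R4 − (9/2)·R3: [0, 0, 0, 0, 0, -25/2]
The echelon form has 4 nonzero rows; the last pivot sits in the augmented column, so rank(P) = 3 but rank([P|b]) = 4.
Since the ranks differ, the system is inconsistent.
It has no solutions.

0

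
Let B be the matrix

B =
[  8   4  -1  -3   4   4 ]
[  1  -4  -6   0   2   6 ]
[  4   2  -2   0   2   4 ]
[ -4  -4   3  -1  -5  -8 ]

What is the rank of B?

4

Row reduce to echelon form.
R2 ← R2 − (1/8)·R1: [0, -9/2, -47/8, 3/8, 3/2, 11/2]
R3 ← R3 − (1/2)·R1: [0, 0, -3/2, 3/2, 0, 2]
R4 ← R4 + (1/2)·R1: [0, -2, 5/2, -5/2, -3, -6]
R4 ← R4 − (4/9)·R2: [0, 0, 46/9, -8/3, -11/3, -76/9]
R4 ← R4 + (92/27)·R3: [0, 0, 0, 22/9, -11/3, -44/27]
Echelon form has 4 nonzero rows, so rank(B) = 4.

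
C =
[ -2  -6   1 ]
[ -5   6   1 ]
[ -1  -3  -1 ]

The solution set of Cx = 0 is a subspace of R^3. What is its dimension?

Row reduce to echelon form.
R2 ← R2 − (5/2)·R1: [0, 21, -3/2]
R3 ← R3 − (1/2)·R1: [0, 0, -3/2]
3 nonzero rows, so rank(C) = 3.
C has 3 columns; by rank–nullity, nullity = 3 − 3 = 0.

0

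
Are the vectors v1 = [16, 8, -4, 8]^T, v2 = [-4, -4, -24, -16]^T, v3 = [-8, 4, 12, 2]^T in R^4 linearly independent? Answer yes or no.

yes

Form the matrix with these vectors as rows and row reduce.
R2 ← R2 + (1/4)·R1: [0, -2, -25, -14]
R3 ← R3 + (1/2)·R1: [0, 8, 10, 6]
R3 ← R3 + (4)·R2: [0, 0, -90, -50]
3 nonzero rows, so the 3 vectors span a space of dimension 3.
Since 3 = 3, the vectors are linearly independent.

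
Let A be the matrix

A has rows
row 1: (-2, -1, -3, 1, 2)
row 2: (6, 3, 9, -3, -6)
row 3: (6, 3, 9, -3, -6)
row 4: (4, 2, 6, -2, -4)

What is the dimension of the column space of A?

1

Row reduce to echelon form.
R2 ← R2 + (3)·R1: [0, 0, 0, 0, 0]
R3 ← R3 + (3)·R1: [0, 0, 0, 0, 0]
R4 ← R4 + (2)·R1: [0, 0, 0, 0, 0]
Echelon form has 1 nonzero row, so rank(A) = 1.
The column space has dimension equal to the rank: 1.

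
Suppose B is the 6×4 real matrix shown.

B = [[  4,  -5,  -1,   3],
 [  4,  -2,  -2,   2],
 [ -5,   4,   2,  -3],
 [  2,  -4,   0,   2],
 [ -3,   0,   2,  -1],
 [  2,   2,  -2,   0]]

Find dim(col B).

Row reduce to echelon form.
R2 ← R2 − R1: [0, 3, -1, -1]
R3 ← R3 + (5/4)·R1: [0, -9/4, 3/4, 3/4]
R4 ← R4 − (1/2)·R1: [0, -3/2, 1/2, 1/2]
R5 ← R5 + (3/4)·R1: [0, -15/4, 5/4, 5/4]
R6 ← R6 − (1/2)·R1: [0, 9/2, -3/2, -3/2]
R3 ← R3 + (3/4)·R2: [0, 0, 0, 0]
R4 ← R4 + (1/2)·R2: [0, 0, 0, 0]
R5 ← R5 + (5/4)·R2: [0, 0, 0, 0]
R6 ← R6 − (3/2)·R2: [0, 0, 0, 0]
Echelon form has 2 nonzero rows, so rank(B) = 2.
The column space has dimension equal to the rank: 2.

2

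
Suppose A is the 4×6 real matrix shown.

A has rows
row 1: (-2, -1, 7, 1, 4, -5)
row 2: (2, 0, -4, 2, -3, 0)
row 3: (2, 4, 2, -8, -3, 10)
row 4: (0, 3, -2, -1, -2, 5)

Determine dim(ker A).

Row reduce to echelon form.
R2 ← R2 + R1: [0, -1, 3, 3, 1, -5]
R3 ← R3 + R1: [0, 3, 9, -7, 1, 5]
R3 ← R3 + (3)·R2: [0, 0, 18, 2, 4, -10]
R4 ← R4 + (3)·R2: [0, 0, 7, 8, 1, -10]
R4 ← R4 − (7/18)·R3: [0, 0, 0, 65/9, -5/9, -55/9]
4 nonzero rows, so rank(A) = 4.
A has 6 columns; by rank–nullity, nullity = 6 − 4 = 2.

2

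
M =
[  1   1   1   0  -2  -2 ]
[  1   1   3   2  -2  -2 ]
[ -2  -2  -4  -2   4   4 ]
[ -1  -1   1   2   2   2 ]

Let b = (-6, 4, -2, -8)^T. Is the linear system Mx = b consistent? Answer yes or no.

Row reduce the augmented matrix [M | b].
R2 ← R2 − R1: [0, 0, 2, 2, 0, 0, 10]
R3 ← R3 + (2)·R1: [0, 0, -2, -2, 0, 0, -14]
R4 ← R4 + R1: [0, 0, 2, 2, 0, 0, -14]
R3 ← R3 + R2: [0, 0, 0, 0, 0, 0, -4]
R4 ← R4 − R2: [0, 0, 0, 0, 0, 0, -24]
R4 ← R4 − (6)·R3: [0, 0, 0, 0, 0, 0, 0]
The echelon form has 3 nonzero rows; the last pivot sits in the augmented column, so rank(M) = 2 but rank([M|b]) = 3.
Since the ranks differ, the system is inconsistent.

no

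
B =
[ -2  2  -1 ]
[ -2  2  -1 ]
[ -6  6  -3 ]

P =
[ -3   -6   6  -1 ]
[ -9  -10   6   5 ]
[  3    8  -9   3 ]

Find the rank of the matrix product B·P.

First compute BP:
[[-15, -16,   9,   9],
 [-15, -16,   9,   9],
 [-45, -48,  27,  27]]
Now row reduce the product.
R2 ← R2 − R1: [0, 0, 0, 0]
R3 ← R3 − (3)·R1: [0, 0, 0, 0]
1 nonzero row, so rank(BP) = 1.

1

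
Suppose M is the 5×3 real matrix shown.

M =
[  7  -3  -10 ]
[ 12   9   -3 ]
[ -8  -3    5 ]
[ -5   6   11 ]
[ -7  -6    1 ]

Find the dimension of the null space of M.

Row reduce to echelon form.
R2 ← R2 − (12/7)·R1: [0, 99/7, 99/7]
R3 ← R3 + (8/7)·R1: [0, -45/7, -45/7]
R4 ← R4 + (5/7)·R1: [0, 27/7, 27/7]
R5 ← R5 + R1: [0, -9, -9]
R3 ← R3 + (5/11)·R2: [0, 0, 0]
R4 ← R4 − (3/11)·R2: [0, 0, 0]
R5 ← R5 + (7/11)·R2: [0, 0, 0]
2 nonzero rows, so rank(M) = 2.
M has 3 columns; by rank–nullity, nullity = 3 − 2 = 1.

1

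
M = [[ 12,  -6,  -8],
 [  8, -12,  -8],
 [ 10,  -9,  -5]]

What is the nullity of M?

0

Row reduce to echelon form.
R2 ← R2 − (2/3)·R1: [0, -8, -8/3]
R3 ← R3 − (5/6)·R1: [0, -4, 5/3]
R3 ← R3 − (1/2)·R2: [0, 0, 3]
3 nonzero rows, so rank(M) = 3.
M has 3 columns; by rank–nullity, nullity = 3 − 3 = 0.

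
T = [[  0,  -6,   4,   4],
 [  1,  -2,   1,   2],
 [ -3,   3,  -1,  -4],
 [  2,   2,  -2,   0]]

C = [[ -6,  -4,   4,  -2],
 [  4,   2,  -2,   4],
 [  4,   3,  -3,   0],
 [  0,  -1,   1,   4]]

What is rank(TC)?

First compute TC:
[[ -8,  -4,   4,  -8],
 [-10,  -7,   7,  -2],
 [ 26,  19, -19,   2],
 [-12, -10,  10,   4]]
Now row reduce the product.
R2 ← R2 − (5/4)·R1: [0, -2, 2, 8]
R3 ← R3 + (13/4)·R1: [0, 6, -6, -24]
R4 ← R4 − (3/2)·R1: [0, -4, 4, 16]
R3 ← R3 + (3)·R2: [0, 0, 0, 0]
R4 ← R4 − (2)·R2: [0, 0, 0, 0]
2 nonzero rows, so rank(TC) = 2.

2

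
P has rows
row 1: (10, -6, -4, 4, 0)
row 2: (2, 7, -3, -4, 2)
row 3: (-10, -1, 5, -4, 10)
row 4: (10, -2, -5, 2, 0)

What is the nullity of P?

2

Row reduce to echelon form.
R2 ← R2 − (1/5)·R1: [0, 41/5, -11/5, -24/5, 2]
R3 ← R3 + R1: [0, -7, 1, 0, 10]
R4 ← R4 − R1: [0, 4, -1, -2, 0]
R3 ← R3 + (35/41)·R2: [0, 0, -36/41, -168/41, 480/41]
R4 ← R4 − (20/41)·R2: [0, 0, 3/41, 14/41, -40/41]
R4 ← R4 + (1/12)·R3: [0, 0, 0, 0, 0]
3 nonzero rows, so rank(P) = 3.
P has 5 columns; by rank–nullity, nullity = 5 − 3 = 2.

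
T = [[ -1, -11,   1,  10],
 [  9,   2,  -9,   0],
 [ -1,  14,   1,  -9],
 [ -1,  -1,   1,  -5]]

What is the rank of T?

3

Row reduce to echelon form.
R2 ← R2 + (9)·R1: [0, -97, 0, 90]
R3 ← R3 − R1: [0, 25, 0, -19]
R4 ← R4 − R1: [0, 10, 0, -15]
R3 ← R3 + (25/97)·R2: [0, 0, 0, 407/97]
R4 ← R4 + (10/97)·R2: [0, 0, 0, -555/97]
R4 ← R4 + (15/11)·R3: [0, 0, 0, 0]
Echelon form has 3 nonzero rows, so rank(T) = 3.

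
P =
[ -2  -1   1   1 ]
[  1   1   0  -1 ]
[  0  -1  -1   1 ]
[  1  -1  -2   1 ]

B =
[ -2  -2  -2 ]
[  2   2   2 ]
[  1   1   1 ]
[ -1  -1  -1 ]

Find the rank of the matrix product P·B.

First compute PB:
[[  2,   2,   2],
 [  1,   1,   1],
 [ -4,  -4,  -4],
 [ -7,  -7,  -7]]
Now row reduce the product.
R2 ← R2 − (1/2)·R1: [0, 0, 0]
R3 ← R3 + (2)·R1: [0, 0, 0]
R4 ← R4 + (7/2)·R1: [0, 0, 0]
1 nonzero row, so rank(PB) = 1.

1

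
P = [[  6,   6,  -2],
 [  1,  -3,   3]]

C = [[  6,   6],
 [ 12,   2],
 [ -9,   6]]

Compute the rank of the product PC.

2

First compute PC:
[[126,  36],
 [-57,  18]]
Now row reduce the product.
R2 ← R2 + (19/42)·R1: [0, 240/7]
2 nonzero rows, so rank(PC) = 2.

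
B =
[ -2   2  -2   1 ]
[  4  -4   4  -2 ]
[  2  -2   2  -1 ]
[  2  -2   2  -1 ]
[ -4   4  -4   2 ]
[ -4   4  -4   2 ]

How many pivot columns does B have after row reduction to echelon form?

1

Row reduce to echelon form.
R2 ← R2 + (2)·R1: [0, 0, 0, 0]
R3 ← R3 + R1: [0, 0, 0, 0]
R4 ← R4 + R1: [0, 0, 0, 0]
R5 ← R5 − (2)·R1: [0, 0, 0, 0]
R6 ← R6 − (2)·R1: [0, 0, 0, 0]
Echelon form has 1 nonzero row, so rank(B) = 1.
Each nonzero row contributes one pivot column: 1 pivot columns.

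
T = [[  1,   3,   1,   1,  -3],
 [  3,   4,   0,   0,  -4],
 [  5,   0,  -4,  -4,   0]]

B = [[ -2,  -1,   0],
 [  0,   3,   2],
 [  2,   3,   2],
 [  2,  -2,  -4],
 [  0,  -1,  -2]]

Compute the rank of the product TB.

2

First compute TB:
[[  2,  12,  10],
 [ -6,  13,  16],
 [-26,  -9,   8]]
Now row reduce the product.
R2 ← R2 + (3)·R1: [0, 49, 46]
R3 ← R3 + (13)·R1: [0, 147, 138]
R3 ← R3 − (3)·R2: [0, 0, 0]
2 nonzero rows, so rank(TB) = 2.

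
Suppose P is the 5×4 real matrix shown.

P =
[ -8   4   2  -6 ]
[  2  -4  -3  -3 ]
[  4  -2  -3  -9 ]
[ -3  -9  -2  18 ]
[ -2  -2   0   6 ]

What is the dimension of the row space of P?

3

Row reduce to echelon form.
R2 ← R2 + (1/4)·R1: [0, -3, -5/2, -9/2]
R3 ← R3 + (1/2)·R1: [0, 0, -2, -12]
R4 ← R4 − (3/8)·R1: [0, -21/2, -11/4, 81/4]
R5 ← R5 − (1/4)·R1: [0, -3, -1/2, 15/2]
R4 ← R4 − (7/2)·R2: [0, 0, 6, 36]
R5 ← R5 − R2: [0, 0, 2, 12]
R4 ← R4 + (3)·R3: [0, 0, 0, 0]
R5 ← R5 + R3: [0, 0, 0, 0]
Echelon form has 3 nonzero rows, so rank(P) = 3.
The row space has dimension equal to the rank: 3.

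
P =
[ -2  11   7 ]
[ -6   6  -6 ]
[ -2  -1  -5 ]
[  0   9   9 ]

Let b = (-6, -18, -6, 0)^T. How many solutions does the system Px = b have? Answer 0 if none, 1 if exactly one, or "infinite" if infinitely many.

infinite

Row reduce the augmented matrix [P | b].
R2 ← R2 − (3)·R1: [0, -27, -27, 0]
R3 ← R3 − R1: [0, -12, -12, 0]
R3 ← R3 − (4/9)·R2: [0, 0, 0, 0]
R4 ← R4 + (1/3)·R2: [0, 0, 0, 0]
The echelon form has 2 nonzero rows, and every pivot lies in the first 3 columns, so rank(P) = rank([P|b]) = 2.
The system is consistent.
rank = 2 < 3 unknowns, so there are infinitely many solutions.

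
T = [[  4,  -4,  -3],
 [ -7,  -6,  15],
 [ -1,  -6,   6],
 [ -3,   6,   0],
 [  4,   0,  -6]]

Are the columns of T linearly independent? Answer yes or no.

Row reduce T to echelon form.
R2 ← R2 + (7/4)·R1: [0, -13, 39/4]
R3 ← R3 + (1/4)·R1: [0, -7, 21/4]
R4 ← R4 + (3/4)·R1: [0, 3, -9/4]
R5 ← R5 − R1: [0, 4, -3]
R3 ← R3 − (7/13)·R2: [0, 0, 0]
R4 ← R4 + (3/13)·R2: [0, 0, 0]
R5 ← R5 + (4/13)·R2: [0, 0, 0]
2 pivots among 3 columns.
Only 2 < 3 pivot columns, so the columns are linearly dependent.

no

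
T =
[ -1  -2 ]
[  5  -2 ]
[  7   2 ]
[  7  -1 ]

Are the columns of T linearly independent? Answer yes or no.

Row reduce T to echelon form.
R2 ← R2 + (5)·R1: [0, -12]
R3 ← R3 + (7)·R1: [0, -12]
R4 ← R4 + (7)·R1: [0, -15]
R3 ← R3 − R2: [0, 0]
R4 ← R4 − (5/4)·R2: [0, 0]
2 pivots among 2 columns.
Every column is a pivot column, so the columns are linearly independent.

yes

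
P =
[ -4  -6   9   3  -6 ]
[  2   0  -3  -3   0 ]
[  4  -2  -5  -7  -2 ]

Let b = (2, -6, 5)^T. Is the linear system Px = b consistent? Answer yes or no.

no

Row reduce the augmented matrix [P | b].
R2 ← R2 + (1/2)·R1: [0, -3, 3/2, -3/2, -3, -5]
R3 ← R3 + R1: [0, -8, 4, -4, -8, 7]
R3 ← R3 − (8/3)·R2: [0, 0, 0, 0, 0, 61/3]
The echelon form has 3 nonzero rows; the last pivot sits in the augmented column, so rank(P) = 2 but rank([P|b]) = 3.
Since the ranks differ, the system is inconsistent.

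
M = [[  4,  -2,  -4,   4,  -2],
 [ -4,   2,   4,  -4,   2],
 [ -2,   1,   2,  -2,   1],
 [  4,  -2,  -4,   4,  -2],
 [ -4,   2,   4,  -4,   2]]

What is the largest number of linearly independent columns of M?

1

Row reduce to echelon form.
R2 ← R2 + R1: [0, 0, 0, 0, 0]
R3 ← R3 + (1/2)·R1: [0, 0, 0, 0, 0]
R4 ← R4 − R1: [0, 0, 0, 0, 0]
R5 ← R5 + R1: [0, 0, 0, 0, 0]
Echelon form has 1 nonzero row, so rank(M) = 1.
The rank gives the maximum number of linearly independent columns: 1.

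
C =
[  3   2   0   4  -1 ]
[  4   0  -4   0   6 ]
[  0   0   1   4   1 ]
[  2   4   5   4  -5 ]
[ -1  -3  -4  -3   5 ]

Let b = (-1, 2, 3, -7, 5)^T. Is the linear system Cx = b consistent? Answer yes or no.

no

Row reduce the augmented matrix [C | b].
R2 ← R2 − (4/3)·R1: [0, -8/3, -4, -16/3, 22/3, 10/3]
R4 ← R4 − (2/3)·R1: [0, 8/3, 5, 4/3, -13/3, -19/3]
R5 ← R5 + (1/3)·R1: [0, -7/3, -4, -5/3, 14/3, 14/3]
R4 ← R4 + R2: [0, 0, 1, -4, 3, -3]
R5 ← R5 − (7/8)·R2: [0, 0, -1/2, 3, -7/4, 7/4]
R4 ← R4 − R3: [0, 0, 0, -8, 2, -6]
R5 ← R5 + (1/2)·R3: [0, 0, 0, 5, -5/4, 13/4]
R5 ← R5 + (5/8)·R4: [0, 0, 0, 0, 0, -1/2]
The echelon form has 5 nonzero rows; the last pivot sits in the augmented column, so rank(C) = 4 but rank([C|b]) = 5.
Since the ranks differ, the system is inconsistent.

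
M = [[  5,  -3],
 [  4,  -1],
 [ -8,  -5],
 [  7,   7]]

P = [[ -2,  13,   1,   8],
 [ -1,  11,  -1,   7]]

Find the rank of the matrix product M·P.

First compute MP:
[[ -7,  32,   8,  19],
 [ -7,  41,   5,  25],
 [ 21, -159,  -3, -99],
 [-21, 168,   0, 105]]
Now row reduce the product.
R2 ← R2 − R1: [0, 9, -3, 6]
R3 ← R3 + (3)·R1: [0, -63, 21, -42]
R4 ← R4 − (3)·R1: [0, 72, -24, 48]
R3 ← R3 + (7)·R2: [0, 0, 0, 0]
R4 ← R4 − (8)·R2: [0, 0, 0, 0]
2 nonzero rows, so rank(MP) = 2.

2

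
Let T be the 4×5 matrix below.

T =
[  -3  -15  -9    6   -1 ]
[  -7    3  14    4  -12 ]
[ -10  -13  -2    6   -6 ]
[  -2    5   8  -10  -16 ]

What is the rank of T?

4

Row reduce to echelon form.
R2 ← R2 − (7/3)·R1: [0, 38, 35, -10, -29/3]
R3 ← R3 − (10/3)·R1: [0, 37, 28, -14, -8/3]
R4 ← R4 − (2/3)·R1: [0, 15, 14, -14, -46/3]
R3 ← R3 − (37/38)·R2: [0, 0, -231/38, -81/19, 769/114]
R4 ← R4 − (15/38)·R2: [0, 0, 7/38, -191/19, -1313/114]
R4 ← R4 + (1/33)·R3: [0, 0, 0, -112/11, -1120/99]
Echelon form has 4 nonzero rows, so rank(T) = 4.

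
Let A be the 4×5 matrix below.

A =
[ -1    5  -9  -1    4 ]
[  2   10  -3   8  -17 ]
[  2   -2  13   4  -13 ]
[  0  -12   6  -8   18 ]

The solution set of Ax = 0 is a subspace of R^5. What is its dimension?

1

Row reduce to echelon form.
R2 ← R2 + (2)·R1: [0, 20, -21, 6, -9]
R3 ← R3 + (2)·R1: [0, 8, -5, 2, -5]
R3 ← R3 − (2/5)·R2: [0, 0, 17/5, -2/5, -7/5]
R4 ← R4 + (3/5)·R2: [0, 0, -33/5, -22/5, 63/5]
R4 ← R4 + (33/17)·R3: [0, 0, 0, -88/17, 168/17]
4 nonzero rows, so rank(A) = 4.
A has 5 columns; by rank–nullity, nullity = 5 − 4 = 1.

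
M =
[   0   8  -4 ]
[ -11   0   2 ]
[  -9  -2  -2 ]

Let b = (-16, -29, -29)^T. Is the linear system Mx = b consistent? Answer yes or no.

yes

Row reduce the augmented matrix [M | b].
Swap R1 ↔ R2
R3 ← R3 − (9/11)·R1: [0, -2, -40/11, -58/11]
R3 ← R3 + (1/4)·R2: [0, 0, -51/11, -102/11]
The echelon form has 3 nonzero rows, and every pivot lies in the first 3 columns, so rank(M) = rank([M|b]) = 3.
The system is consistent.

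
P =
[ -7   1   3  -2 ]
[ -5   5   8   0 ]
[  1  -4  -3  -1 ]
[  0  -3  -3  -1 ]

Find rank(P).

3

Row reduce to echelon form.
R2 ← R2 − (5/7)·R1: [0, 30/7, 41/7, 10/7]
R3 ← R3 + (1/7)·R1: [0, -27/7, -18/7, -9/7]
R3 ← R3 + (9/10)·R2: [0, 0, 27/10, 0]
R4 ← R4 + (7/10)·R2: [0, 0, 11/10, 0]
R4 ← R4 − (11/27)·R3: [0, 0, 0, 0]
Echelon form has 3 nonzero rows, so rank(P) = 3.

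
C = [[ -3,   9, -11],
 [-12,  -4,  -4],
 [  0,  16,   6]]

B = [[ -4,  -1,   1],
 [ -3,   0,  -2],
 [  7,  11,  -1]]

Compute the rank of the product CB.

3

First compute CB:
[[-92, -118, -10],
 [ 32, -32,   0],
 [ -6,  66, -38]]
Now row reduce the product.
R2 ← R2 + (8/23)·R1: [0, -1680/23, -80/23]
R3 ← R3 − (3/46)·R1: [0, 1695/23, -859/23]
R3 ← R3 + (113/112)·R2: [0, 0, -286/7]
3 nonzero rows, so rank(CB) = 3.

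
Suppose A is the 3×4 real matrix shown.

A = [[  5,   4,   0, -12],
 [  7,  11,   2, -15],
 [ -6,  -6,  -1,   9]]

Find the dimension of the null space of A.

1

Row reduce to echelon form.
R2 ← R2 − (7/5)·R1: [0, 27/5, 2, 9/5]
R3 ← R3 + (6/5)·R1: [0, -6/5, -1, -27/5]
R3 ← R3 + (2/9)·R2: [0, 0, -5/9, -5]
3 nonzero rows, so rank(A) = 3.
A has 4 columns; by rank–nullity, nullity = 4 − 3 = 1.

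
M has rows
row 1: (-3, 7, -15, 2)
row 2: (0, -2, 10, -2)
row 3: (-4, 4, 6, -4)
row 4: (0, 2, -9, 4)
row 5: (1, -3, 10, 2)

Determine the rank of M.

Row reduce to echelon form.
R3 ← R3 − (4/3)·R1: [0, -16/3, 26, -20/3]
R5 ← R5 + (1/3)·R1: [0, -2/3, 5, 8/3]
R3 ← R3 − (8/3)·R2: [0, 0, -2/3, -4/3]
R4 ← R4 + R2: [0, 0, 1, 2]
R5 ← R5 − (1/3)·R2: [0, 0, 5/3, 10/3]
R4 ← R4 + (3/2)·R3: [0, 0, 0, 0]
R5 ← R5 + (5/2)·R3: [0, 0, 0, 0]
Echelon form has 3 nonzero rows, so rank(M) = 3.

3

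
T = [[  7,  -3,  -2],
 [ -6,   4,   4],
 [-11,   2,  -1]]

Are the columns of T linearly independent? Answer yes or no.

Row reduce T to echelon form.
R2 ← R2 + (6/7)·R1: [0, 10/7, 16/7]
R3 ← R3 + (11/7)·R1: [0, -19/7, -29/7]
R3 ← R3 + (19/10)·R2: [0, 0, 1/5]
3 pivots among 3 columns.
Every column is a pivot column, so the columns are linearly independent.

yes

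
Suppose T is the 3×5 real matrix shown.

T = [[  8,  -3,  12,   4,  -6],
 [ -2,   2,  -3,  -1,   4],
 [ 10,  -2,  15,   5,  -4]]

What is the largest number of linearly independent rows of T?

Row reduce to echelon form.
R2 ← R2 + (1/4)·R1: [0, 5/4, 0, 0, 5/2]
R3 ← R3 − (5/4)·R1: [0, 7/4, 0, 0, 7/2]
R3 ← R3 − (7/5)·R2: [0, 0, 0, 0, 0]
Echelon form has 2 nonzero rows, so rank(T) = 2.
The rank gives the maximum number of linearly independent rows: 2.

2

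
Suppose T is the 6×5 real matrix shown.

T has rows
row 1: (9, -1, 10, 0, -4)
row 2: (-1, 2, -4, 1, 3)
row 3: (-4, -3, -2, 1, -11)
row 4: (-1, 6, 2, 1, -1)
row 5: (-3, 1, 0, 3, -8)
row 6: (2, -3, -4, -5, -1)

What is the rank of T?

Row reduce to echelon form.
R2 ← R2 + (1/9)·R1: [0, 17/9, -26/9, 1, 23/9]
R3 ← R3 + (4/9)·R1: [0, -31/9, 22/9, 1, -115/9]
R4 ← R4 + (1/9)·R1: [0, 53/9, 28/9, 1, -13/9]
R5 ← R5 + (1/3)·R1: [0, 2/3, 10/3, 3, -28/3]
R6 ← R6 − (2/9)·R1: [0, -25/9, -56/9, -5, -1/9]
R3 ← R3 + (31/17)·R2: [0, 0, -48/17, 48/17, -138/17]
R4 ← R4 − (53/17)·R2: [0, 0, 206/17, -36/17, -160/17]
R5 ← R5 − (6/17)·R2: [0, 0, 74/17, 45/17, -174/17]
R6 ← R6 + (25/17)·R2: [0, 0, -178/17, -60/17, 62/17]
R4 ← R4 + (103/24)·R3: [0, 0, 0, 10, -177/4]
R5 ← R5 + (37/24)·R3: [0, 0, 0, 7, -91/4]
R6 ← R6 − (89/24)·R3: [0, 0, 0, -14, 135/4]
R5 ← R5 − (7/10)·R4: [0, 0, 0, 0, 329/40]
R6 ← R6 + (7/5)·R4: [0, 0, 0, 0, -141/5]
R6 ← R6 + (24/7)·R5: [0, 0, 0, 0, 0]
Echelon form has 5 nonzero rows, so rank(T) = 5.

5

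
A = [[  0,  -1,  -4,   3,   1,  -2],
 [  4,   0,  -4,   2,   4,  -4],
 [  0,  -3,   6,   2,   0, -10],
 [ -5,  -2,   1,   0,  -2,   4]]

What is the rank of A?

4

Row reduce to echelon form.
Swap R1 ↔ R2
R4 ← R4 + (5/4)·R1: [0, -2, -4, 5/2, 3, -1]
R3 ← R3 − (3)·R2: [0, 0, 18, -7, -3, -4]
R4 ← R4 − (2)·R2: [0, 0, 4, -7/2, 1, 3]
R4 ← R4 − (2/9)·R3: [0, 0, 0, -35/18, 5/3, 35/9]
Echelon form has 4 nonzero rows, so rank(A) = 4.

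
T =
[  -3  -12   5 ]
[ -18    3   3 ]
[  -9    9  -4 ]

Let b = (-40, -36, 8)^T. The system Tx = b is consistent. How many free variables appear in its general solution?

Row reduce the augmented matrix [T | b].
R2 ← R2 − (6)·R1: [0, 75, -27, 204]
R3 ← R3 − (3)·R1: [0, 45, -19, 128]
R3 ← R3 − (3/5)·R2: [0, 0, -14/5, 28/5]
The echelon form has 3 nonzero rows, and every pivot lies in the first 3 columns, so rank(T) = rank([T|b]) = 3.
The system is consistent.
Free variables = (unknowns) − (rank) = 3 − 3 = 0.

0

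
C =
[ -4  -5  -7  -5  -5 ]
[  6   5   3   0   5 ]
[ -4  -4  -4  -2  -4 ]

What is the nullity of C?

3

Row reduce to echelon form.
R2 ← R2 + (3/2)·R1: [0, -5/2, -15/2, -15/2, -5/2]
R3 ← R3 − R1: [0, 1, 3, 3, 1]
R3 ← R3 + (2/5)·R2: [0, 0, 0, 0, 0]
2 nonzero rows, so rank(C) = 2.
C has 5 columns; by rank–nullity, nullity = 5 − 2 = 3.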